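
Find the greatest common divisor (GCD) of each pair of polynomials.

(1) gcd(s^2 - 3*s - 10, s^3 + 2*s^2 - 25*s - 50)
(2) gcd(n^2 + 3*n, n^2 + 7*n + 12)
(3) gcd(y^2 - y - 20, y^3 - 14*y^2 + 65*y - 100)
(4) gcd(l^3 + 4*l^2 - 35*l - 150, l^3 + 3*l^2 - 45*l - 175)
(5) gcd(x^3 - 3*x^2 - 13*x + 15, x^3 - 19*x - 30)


(1) = s^2 - 3*s - 10
(2) = gcd(n*(n + 3), (n + 3)*(n + 4)) = n + 3
(3) = gcd((y - 5)*(y + 4), (y - 5)^2*(y - 4)) = y - 5
(4) = l^2 + 10*l + 25
(5) = gcd((x - 5)*(x - 1)*(x + 3), (x - 5)*(x + 2)*(x + 3)) = x^2 - 2*x - 15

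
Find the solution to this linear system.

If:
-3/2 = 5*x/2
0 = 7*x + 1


Then:
No Solution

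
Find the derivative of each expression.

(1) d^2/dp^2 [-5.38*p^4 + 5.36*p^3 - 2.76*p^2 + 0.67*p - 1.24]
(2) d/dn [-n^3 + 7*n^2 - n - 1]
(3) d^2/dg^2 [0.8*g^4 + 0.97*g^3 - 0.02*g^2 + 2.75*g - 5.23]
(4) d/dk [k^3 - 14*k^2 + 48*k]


(1) = -64.56*p^2 + 32.16*p - 5.52
(2) = -3*n^2 + 14*n - 1
(3) = 9.6*g^2 + 5.82*g - 0.04
(4) = 3*k^2 - 28*k + 48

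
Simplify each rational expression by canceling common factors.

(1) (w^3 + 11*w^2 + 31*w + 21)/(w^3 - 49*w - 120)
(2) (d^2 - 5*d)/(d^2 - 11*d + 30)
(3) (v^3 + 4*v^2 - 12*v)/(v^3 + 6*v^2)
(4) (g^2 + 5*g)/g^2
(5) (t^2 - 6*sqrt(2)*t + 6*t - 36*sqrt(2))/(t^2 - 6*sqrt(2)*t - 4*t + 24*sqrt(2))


(1) = (w^2 + 8*w + 7)/(w^2 - 3*w - 40)
(2) = d/(d - 6)
(3) = (v - 2)/v
(4) = (g + 5)/g
(5) = (t + 6)/(t - 4)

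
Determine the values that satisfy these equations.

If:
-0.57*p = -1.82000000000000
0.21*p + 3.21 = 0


Then:
No Solution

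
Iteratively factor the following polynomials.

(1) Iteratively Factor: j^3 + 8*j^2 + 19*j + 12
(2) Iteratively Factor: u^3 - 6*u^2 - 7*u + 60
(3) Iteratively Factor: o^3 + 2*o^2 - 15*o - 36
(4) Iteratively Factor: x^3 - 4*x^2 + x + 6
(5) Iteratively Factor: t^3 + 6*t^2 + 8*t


(1) = (j + 4)*(j^2 + 4*j + 3) = (j + 3)*(j + 4)*(j + 1)
(2) = (u - 4)*(u^2 - 2*u - 15) = (u - 4)*(u + 3)*(u - 5)
(3) = (o + 3)*(o^2 - o - 12) = (o + 3)^2*(o - 4)
(4) = (x + 1)*(x^2 - 5*x + 6) = (x - 2)*(x + 1)*(x - 3)
(5) = (t + 4)*(t^2 + 2*t) = (t + 2)*(t + 4)*(t)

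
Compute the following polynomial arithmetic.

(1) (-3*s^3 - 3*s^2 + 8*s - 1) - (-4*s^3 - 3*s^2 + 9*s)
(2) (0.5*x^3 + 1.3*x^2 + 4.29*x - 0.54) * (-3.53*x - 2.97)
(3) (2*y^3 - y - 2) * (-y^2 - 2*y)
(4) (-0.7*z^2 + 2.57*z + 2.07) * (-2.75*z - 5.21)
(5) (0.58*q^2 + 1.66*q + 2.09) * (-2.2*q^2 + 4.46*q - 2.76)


(1) = s^3 - s - 1
(2) = -1.765*x^4 - 6.074*x^3 - 19.0047*x^2 - 10.8351*x + 1.6038
(3) = -2*y^5 - 4*y^4 + y^3 + 4*y^2 + 4*y
(4) = 1.925*z^3 - 3.4205*z^2 - 19.0822*z - 10.7847
(5) = -1.276*q^4 - 1.0652*q^3 + 1.2048*q^2 + 4.7398*q - 5.7684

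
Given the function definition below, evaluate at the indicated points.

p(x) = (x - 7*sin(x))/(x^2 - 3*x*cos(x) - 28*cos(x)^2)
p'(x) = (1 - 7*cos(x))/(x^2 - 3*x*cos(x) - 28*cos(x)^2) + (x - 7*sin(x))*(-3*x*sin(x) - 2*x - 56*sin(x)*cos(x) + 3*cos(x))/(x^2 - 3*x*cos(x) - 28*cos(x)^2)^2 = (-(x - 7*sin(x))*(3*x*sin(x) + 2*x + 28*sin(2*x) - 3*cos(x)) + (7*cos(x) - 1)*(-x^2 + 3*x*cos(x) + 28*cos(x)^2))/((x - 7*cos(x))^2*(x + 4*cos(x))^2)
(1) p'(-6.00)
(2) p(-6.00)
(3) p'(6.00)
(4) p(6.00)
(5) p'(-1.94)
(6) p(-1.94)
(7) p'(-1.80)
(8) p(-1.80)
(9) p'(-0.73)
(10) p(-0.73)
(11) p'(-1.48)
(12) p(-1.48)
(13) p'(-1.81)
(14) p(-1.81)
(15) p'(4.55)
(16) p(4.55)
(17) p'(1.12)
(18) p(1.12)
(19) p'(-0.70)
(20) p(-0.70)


(1) = -0.26
(2) = -0.29
(3) = 2.53
(4) = -1.12
(5) = -26.84
(6) = -2.31
(7) = -224.73
(8) = 8.84
(9) = 0.98
(10) = -0.29
(11) = 3.96
(12) = 2.32
(13) = -429.86
(14) = 11.95
(15) = -0.02
(16) = 0.52
(17) = 4.77
(18) = 0.94
(19) = 0.86
(20) = -0.27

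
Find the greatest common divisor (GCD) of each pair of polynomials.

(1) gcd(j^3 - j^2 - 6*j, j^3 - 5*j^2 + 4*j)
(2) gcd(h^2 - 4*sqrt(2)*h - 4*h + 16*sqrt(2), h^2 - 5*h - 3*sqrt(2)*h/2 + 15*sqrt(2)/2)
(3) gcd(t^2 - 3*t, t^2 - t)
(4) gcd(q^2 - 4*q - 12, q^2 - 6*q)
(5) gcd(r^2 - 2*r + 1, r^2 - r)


(1) = j
(2) = gcd((h - 4)*(h - 4*sqrt(2)), (h - 5)*(h - 3*sqrt(2)/2)) = 1
(3) = gcd(t*(t - 3), t*(t - 1)) = t
(4) = q - 6
(5) = r - 1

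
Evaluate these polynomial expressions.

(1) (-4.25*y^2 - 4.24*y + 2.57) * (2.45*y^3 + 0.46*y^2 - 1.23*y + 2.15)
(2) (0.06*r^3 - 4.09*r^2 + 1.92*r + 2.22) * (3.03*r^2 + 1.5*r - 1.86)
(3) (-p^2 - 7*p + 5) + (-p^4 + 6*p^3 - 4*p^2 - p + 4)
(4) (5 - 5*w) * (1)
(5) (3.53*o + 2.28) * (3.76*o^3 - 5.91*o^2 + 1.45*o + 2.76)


(1) = -10.4125*y^5 - 12.343*y^4 + 9.5736*y^3 - 2.7401*y^2 - 12.2771*y + 5.5255
(2) = 0.1818*r^5 - 12.3027*r^4 - 0.429*r^3 + 17.214*r^2 - 0.2412*r - 4.1292
(3) = -p^4 + 6*p^3 - 5*p^2 - 8*p + 9
(4) = 5 - 5*w
(5) = 13.2728*o^4 - 12.2895*o^3 - 8.3563*o^2 + 13.0488*o + 6.2928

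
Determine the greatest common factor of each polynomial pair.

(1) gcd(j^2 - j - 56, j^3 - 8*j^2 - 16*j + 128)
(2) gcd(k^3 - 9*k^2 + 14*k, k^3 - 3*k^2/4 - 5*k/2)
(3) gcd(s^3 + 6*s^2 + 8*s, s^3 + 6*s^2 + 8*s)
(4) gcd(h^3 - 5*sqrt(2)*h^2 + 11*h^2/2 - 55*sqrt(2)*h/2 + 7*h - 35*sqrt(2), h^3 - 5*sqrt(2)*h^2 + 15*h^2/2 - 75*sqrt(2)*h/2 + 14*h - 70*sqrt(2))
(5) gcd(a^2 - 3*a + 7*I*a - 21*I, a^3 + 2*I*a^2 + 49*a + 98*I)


(1) = j - 8
(2) = k^2 - 2*k
(3) = s^3 + 6*s^2 + 8*s
(4) = gcd((h + 2)*(h + 7/2)*(h - 5*sqrt(2)), (h + 7/2)*(h + 4)*(h - 5*sqrt(2))) = h^2 + h*(7/2 - 5*sqrt(2)) - 35*sqrt(2)/2
(5) = gcd((a - 3)*(a + 7*I), (a - 7*I)*(a + 2*I)*(a + 7*I)) = a + 7*I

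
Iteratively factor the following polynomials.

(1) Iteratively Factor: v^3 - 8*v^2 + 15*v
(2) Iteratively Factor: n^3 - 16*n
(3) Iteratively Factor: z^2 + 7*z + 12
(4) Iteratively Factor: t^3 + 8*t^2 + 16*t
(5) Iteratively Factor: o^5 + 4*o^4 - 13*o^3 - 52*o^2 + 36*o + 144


(1) = (v - 3)*(v^2 - 5*v) = v*(v - 3)*(v - 5)
(2) = (n)*(n^2 - 16) = n*(n + 4)*(n - 4)
(3) = (z + 4)*(z + 3)
(4) = (t + 4)*(t^2 + 4*t) = t*(t + 4)*(t + 4)
(5) = (o + 3)*(o^4 + o^3 - 16*o^2 - 4*o + 48) = (o + 3)*(o + 4)*(o^3 - 3*o^2 - 4*o + 12) = (o - 3)*(o + 3)*(o + 4)*(o^2 - 4) = (o - 3)*(o - 2)*(o + 3)*(o + 4)*(o + 2)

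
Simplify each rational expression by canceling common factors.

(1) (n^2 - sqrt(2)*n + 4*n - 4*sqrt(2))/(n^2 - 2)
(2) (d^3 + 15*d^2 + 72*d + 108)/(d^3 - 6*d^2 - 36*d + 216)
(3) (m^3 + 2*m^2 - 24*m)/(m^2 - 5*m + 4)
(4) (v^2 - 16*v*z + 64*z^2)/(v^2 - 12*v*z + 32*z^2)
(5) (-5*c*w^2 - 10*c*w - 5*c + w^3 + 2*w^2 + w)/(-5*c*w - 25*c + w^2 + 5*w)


(1) = (n + 4)/(n + sqrt(2))
(2) = (d^2 + 9*d + 18)/(d^2 - 12*d + 36)
(3) = (m^2 + 6*m)/(m - 1)
(4) = (-v + 8*z)/(-v + 4*z)
(5) = (w^2 + 2*w + 1)/(w + 5)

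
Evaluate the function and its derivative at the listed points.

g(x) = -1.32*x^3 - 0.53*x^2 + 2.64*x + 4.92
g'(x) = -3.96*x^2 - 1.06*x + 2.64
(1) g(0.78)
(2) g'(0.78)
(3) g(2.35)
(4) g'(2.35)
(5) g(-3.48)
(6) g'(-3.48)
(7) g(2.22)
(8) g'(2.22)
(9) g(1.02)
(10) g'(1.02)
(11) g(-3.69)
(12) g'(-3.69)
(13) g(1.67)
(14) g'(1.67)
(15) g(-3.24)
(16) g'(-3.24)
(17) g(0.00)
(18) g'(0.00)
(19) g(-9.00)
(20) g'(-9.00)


(1) = 6.03
(2) = -0.60
(3) = -8.93
(4) = -21.72
(5) = 44.94
(6) = -41.63
(7) = -6.27
(8) = -19.23
(9) = 5.66
(10) = -2.56
(11) = 54.28
(12) = -47.37
(13) = 1.70
(14) = -10.17
(15) = 35.70
(16) = -35.50
(17) = 4.92
(18) = 2.64
(19) = 900.51
(20) = -308.58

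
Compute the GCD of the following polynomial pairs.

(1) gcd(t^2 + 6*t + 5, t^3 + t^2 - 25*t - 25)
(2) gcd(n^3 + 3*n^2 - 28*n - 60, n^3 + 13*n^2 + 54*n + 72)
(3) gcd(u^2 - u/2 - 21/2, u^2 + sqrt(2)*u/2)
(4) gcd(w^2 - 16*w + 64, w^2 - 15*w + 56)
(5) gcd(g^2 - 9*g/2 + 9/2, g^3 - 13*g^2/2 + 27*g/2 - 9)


(1) = t^2 + 6*t + 5
(2) = n + 6
(3) = 1
(4) = w - 8
(5) = g^2 - 9*g/2 + 9/2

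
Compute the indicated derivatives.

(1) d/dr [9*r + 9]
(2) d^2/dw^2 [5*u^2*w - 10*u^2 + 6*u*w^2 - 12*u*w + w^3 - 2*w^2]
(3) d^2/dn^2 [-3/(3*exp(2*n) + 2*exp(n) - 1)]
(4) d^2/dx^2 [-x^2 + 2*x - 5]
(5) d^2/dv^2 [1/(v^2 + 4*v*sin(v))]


(1) = 9
(2) = 12*u + 6*w - 4
(3) = 6*(-4*(3*exp(n) + 1)^2*exp(n) + (6*exp(n) + 1)*(3*exp(2*n) + 2*exp(n) - 1))*exp(n)/(3*exp(2*n) + 2*exp(n) - 1)^3
(4) = -2
(5) = 2*(v*(v + 4*sin(v))*(2*v*sin(v) - 4*cos(v) - 1) + 4*(2*v*cos(v) + v + 2*sin(v))^2)/(v^3*(v + 4*sin(v))^3)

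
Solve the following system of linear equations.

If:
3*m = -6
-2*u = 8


Then:
m = -2
u = -4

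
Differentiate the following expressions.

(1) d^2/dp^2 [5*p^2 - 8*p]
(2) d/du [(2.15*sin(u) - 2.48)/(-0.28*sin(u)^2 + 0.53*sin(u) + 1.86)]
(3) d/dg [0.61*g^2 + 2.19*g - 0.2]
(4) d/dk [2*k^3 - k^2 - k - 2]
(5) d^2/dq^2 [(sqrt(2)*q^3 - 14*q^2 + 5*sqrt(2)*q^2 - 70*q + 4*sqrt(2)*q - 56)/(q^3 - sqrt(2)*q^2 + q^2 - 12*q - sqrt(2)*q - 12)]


(1) = 10
(2) = (0.602*sin(u)^2 - 1.3888*sin(u) + 5.3134)*cos(u)/(0.0784*sin(u)^4 - 0.2968*sin(u)^3 - 0.7607*sin(u)^2 + 1.9716*sin(u) + 3.4596)
(3) = 1.22*g + 2.19
(4) = 6*k^2 - 2*k - 1
(5) = 8*(-3*q^3 + sqrt(2)*q^3 - 42*q^2 + 9*sqrt(2)*q^2 - 126*q + 78*sqrt(2)*q - 220 + 78*sqrt(2))/(q^6 - 3*sqrt(2)*q^5 - 30*q^4 + 70*sqrt(2)*q^3 + 360*q^2 - 432*sqrt(2)*q - 1728)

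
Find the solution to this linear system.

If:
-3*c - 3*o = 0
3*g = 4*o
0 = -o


Then:
c = 0
g = 0
o = 0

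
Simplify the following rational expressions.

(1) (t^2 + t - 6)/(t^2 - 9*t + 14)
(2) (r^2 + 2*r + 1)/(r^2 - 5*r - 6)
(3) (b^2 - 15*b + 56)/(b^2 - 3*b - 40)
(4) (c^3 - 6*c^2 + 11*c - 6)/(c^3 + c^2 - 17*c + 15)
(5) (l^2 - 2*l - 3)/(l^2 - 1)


(1) = (t + 3)/(t - 7)
(2) = (r + 1)/(r - 6)
(3) = (b - 7)/(b + 5)
(4) = (c - 2)/(c + 5)
(5) = (l - 3)/(l - 1)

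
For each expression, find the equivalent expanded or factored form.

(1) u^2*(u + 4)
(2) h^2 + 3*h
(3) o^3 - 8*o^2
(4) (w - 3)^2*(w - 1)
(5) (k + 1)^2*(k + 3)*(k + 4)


(1) = u^3 + 4*u^2
(2) = h*(h + 3)
(3) = o^2*(o - 8)
(4) = w^3 - 7*w^2 + 15*w - 9
(5) = k^4 + 9*k^3 + 27*k^2 + 31*k + 12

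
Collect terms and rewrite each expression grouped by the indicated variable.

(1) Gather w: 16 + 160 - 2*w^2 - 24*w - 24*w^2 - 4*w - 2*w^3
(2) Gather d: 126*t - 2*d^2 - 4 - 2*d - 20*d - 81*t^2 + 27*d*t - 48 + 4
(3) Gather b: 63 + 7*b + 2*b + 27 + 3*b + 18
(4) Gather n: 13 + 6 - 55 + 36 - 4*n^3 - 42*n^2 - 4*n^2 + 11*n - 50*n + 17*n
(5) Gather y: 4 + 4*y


(1) = -2*w^3 - 26*w^2 - 28*w + 176
(2) = -2*d^2 + d*(27*t - 22) - 81*t^2 + 126*t - 48
(3) = 12*b + 108
(4) = -4*n^3 - 46*n^2 - 22*n
(5) = 4*y + 4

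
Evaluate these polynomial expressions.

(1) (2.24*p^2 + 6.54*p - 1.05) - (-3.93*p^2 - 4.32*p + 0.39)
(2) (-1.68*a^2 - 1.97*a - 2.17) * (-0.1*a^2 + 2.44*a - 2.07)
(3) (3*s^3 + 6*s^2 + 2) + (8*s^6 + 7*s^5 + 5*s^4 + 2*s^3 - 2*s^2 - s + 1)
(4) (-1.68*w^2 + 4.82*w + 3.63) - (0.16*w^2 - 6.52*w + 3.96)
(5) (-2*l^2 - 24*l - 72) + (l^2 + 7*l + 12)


(1) = 6.17*p^2 + 10.86*p - 1.44
(2) = 0.168*a^4 - 3.9022*a^3 - 1.1122*a^2 - 1.2169*a + 4.4919
(3) = 8*s^6 + 7*s^5 + 5*s^4 + 5*s^3 + 4*s^2 - s + 3
(4) = -1.84*w^2 + 11.34*w - 0.33
(5) = -l^2 - 17*l - 60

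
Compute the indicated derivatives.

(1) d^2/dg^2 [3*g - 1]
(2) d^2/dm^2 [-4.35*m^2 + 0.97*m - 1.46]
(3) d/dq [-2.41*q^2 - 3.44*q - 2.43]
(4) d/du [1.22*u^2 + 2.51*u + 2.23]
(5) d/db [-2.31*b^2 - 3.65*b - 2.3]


(1) = 0
(2) = -8.70000000000000
(3) = -4.82*q - 3.44
(4) = 2.44*u + 2.51
(5) = -4.62*b - 3.65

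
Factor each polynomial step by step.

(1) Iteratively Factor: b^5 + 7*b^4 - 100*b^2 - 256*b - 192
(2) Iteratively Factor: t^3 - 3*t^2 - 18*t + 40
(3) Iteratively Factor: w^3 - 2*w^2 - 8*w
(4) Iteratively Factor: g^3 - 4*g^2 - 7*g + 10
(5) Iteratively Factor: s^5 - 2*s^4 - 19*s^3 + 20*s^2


(1) = (b + 2)*(b^4 + 5*b^3 - 10*b^2 - 80*b - 96) = (b + 2)^2*(b^3 + 3*b^2 - 16*b - 48) = (b + 2)^2*(b + 3)*(b^2 - 16) = (b - 4)*(b + 2)^2*(b + 3)*(b + 4)
(2) = (t + 4)*(t^2 - 7*t + 10) = (t - 5)*(t + 4)*(t - 2)
(3) = (w + 2)*(w^2 - 4*w) = w*(w + 2)*(w - 4)
(4) = (g + 2)*(g^2 - 6*g + 5) = (g - 1)*(g + 2)*(g - 5)
(5) = (s + 4)*(s^4 - 6*s^3 + 5*s^2) = s*(s + 4)*(s^3 - 6*s^2 + 5*s) = s*(s - 5)*(s + 4)*(s^2 - s) = s^2*(s - 5)*(s + 4)*(s - 1)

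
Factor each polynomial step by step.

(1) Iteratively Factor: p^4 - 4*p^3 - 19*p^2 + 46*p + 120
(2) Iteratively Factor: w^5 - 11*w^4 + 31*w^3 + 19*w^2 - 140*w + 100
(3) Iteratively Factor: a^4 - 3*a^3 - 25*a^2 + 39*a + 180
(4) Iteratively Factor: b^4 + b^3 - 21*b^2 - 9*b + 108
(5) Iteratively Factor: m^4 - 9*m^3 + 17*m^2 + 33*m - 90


(1) = (p + 2)*(p^3 - 6*p^2 - 7*p + 60) = (p - 5)*(p + 2)*(p^2 - p - 12) = (p - 5)*(p - 4)*(p + 2)*(p + 3)
(2) = (w - 2)*(w^4 - 9*w^3 + 13*w^2 + 45*w - 50) = (w - 2)*(w - 1)*(w^3 - 8*w^2 + 5*w + 50) = (w - 5)*(w - 2)*(w - 1)*(w^2 - 3*w - 10) = (w - 5)*(w - 2)*(w - 1)*(w + 2)*(w - 5)
(3) = (a - 4)*(a^3 + a^2 - 21*a - 45) = (a - 4)*(a + 3)*(a^2 - 2*a - 15) = (a - 5)*(a - 4)*(a + 3)*(a + 3)
(4) = (b + 3)*(b^3 - 2*b^2 - 15*b + 36) = (b + 3)*(b + 4)*(b^2 - 6*b + 9) = (b - 3)*(b + 3)*(b + 4)*(b - 3)
(5) = (m - 3)*(m^3 - 6*m^2 - m + 30) = (m - 5)*(m - 3)*(m^2 - m - 6) = (m - 5)*(m - 3)*(m + 2)*(m - 3)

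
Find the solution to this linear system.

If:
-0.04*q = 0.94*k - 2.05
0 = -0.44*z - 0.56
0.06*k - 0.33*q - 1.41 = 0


Then:
k = 2.34
q = -3.85
z = -1.27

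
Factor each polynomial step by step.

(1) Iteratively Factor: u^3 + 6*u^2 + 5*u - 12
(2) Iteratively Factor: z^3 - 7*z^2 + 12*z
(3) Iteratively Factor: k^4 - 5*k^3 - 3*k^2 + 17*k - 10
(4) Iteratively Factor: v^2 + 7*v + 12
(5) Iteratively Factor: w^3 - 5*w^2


(1) = (u + 4)*(u^2 + 2*u - 3) = (u + 3)*(u + 4)*(u - 1)
(2) = (z - 4)*(z^2 - 3*z) = (z - 4)*(z - 3)*(z)
(3) = (k - 1)*(k^3 - 4*k^2 - 7*k + 10) = (k - 5)*(k - 1)*(k^2 + k - 2) = (k - 5)*(k - 1)*(k + 2)*(k - 1)
(4) = (v + 4)*(v + 3)
(5) = (w - 5)*(w^2) = w*(w - 5)*(w)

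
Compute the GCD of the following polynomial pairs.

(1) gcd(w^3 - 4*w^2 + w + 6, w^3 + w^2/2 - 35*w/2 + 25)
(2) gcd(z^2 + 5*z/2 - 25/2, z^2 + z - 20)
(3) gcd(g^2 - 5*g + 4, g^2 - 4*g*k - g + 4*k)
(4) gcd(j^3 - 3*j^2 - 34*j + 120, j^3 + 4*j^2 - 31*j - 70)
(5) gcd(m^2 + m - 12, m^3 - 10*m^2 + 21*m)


(1) = w - 2
(2) = gcd((z - 5/2)*(z + 5), (z - 4)*(z + 5)) = z + 5
(3) = gcd((g - 4)*(g - 1), (g - 1)*(g - 4*k)) = g - 1
(4) = gcd((j - 5)*(j - 4)*(j + 6), (j - 5)*(j + 2)*(j + 7)) = j - 5
(5) = m - 3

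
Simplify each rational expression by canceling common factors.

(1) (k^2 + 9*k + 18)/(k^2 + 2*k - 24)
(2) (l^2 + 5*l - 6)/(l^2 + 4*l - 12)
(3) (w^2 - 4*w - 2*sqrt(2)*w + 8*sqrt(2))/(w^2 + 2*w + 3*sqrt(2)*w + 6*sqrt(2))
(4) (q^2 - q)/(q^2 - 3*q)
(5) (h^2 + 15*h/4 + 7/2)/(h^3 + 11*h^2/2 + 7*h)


(1) = (k + 3)/(k - 4)
(2) = (l - 1)/(l - 2)
(3) = (w^2 + w*(-4 - 2*sqrt(2)) + 8*sqrt(2))/(w^2 + w*(2 + 3*sqrt(2)) + 6*sqrt(2))
(4) = (q - 1)/(q - 3)
(5) = (4*h + 7)/(4*h^2 + 14*h)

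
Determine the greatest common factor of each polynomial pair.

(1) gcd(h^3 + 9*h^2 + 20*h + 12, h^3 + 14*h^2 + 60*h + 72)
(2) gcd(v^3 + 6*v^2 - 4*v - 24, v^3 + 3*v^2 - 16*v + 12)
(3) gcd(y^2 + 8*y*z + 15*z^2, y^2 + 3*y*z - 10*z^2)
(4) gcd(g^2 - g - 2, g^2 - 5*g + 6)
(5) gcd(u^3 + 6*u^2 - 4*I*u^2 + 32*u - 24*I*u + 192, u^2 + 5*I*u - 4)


(1) = gcd((h + 1)*(h + 2)*(h + 6), (h + 2)*(h + 6)^2) = h^2 + 8*h + 12
(2) = gcd((v - 2)*(v + 2)*(v + 6), (v - 2)*(v - 1)*(v + 6)) = v^2 + 4*v - 12
(3) = y + 5*z
(4) = gcd((g - 2)*(g + 1), (g - 3)*(g - 2)) = g - 2
(5) = gcd((u + 6)*(u - 8*I)*(u + 4*I), (u + I)*(u + 4*I)) = u + 4*I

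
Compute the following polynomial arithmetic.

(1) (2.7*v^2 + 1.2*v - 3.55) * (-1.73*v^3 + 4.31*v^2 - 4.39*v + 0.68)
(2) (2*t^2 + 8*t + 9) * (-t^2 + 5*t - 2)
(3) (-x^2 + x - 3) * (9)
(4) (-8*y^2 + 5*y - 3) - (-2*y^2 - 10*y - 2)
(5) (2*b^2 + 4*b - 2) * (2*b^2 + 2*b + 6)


(1) = -4.671*v^5 + 9.561*v^4 - 0.5395*v^3 - 18.7325*v^2 + 16.4005*v - 2.414
(2) = -2*t^4 + 2*t^3 + 27*t^2 + 29*t - 18
(3) = -9*x^2 + 9*x - 27
(4) = -6*y^2 + 15*y - 1
(5) = 4*b^4 + 12*b^3 + 16*b^2 + 20*b - 12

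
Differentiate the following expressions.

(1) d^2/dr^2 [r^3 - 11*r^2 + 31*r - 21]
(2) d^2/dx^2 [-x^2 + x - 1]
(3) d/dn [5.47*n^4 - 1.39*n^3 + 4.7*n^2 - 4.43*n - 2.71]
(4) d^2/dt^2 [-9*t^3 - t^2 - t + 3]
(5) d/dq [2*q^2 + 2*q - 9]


(1) = 6*r - 22
(2) = -2
(3) = 21.88*n^3 - 4.17*n^2 + 9.4*n - 4.43
(4) = -54*t - 2
(5) = 4*q + 2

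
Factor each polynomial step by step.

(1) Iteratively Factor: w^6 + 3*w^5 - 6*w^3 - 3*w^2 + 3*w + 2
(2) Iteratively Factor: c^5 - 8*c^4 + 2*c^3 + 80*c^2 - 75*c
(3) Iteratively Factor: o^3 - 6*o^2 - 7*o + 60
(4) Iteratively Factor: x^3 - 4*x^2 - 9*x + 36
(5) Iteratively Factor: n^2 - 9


(1) = (w + 1)*(w^5 + 2*w^4 - 2*w^3 - 4*w^2 + w + 2) = (w - 1)*(w + 1)*(w^4 + 3*w^3 + w^2 - 3*w - 2) = (w - 1)*(w + 1)*(w + 2)*(w^3 + w^2 - w - 1) = (w - 1)^2*(w + 1)*(w + 2)*(w^2 + 2*w + 1) = (w - 1)^2*(w + 1)^2*(w + 2)*(w + 1)
(2) = (c)*(c^4 - 8*c^3 + 2*c^2 + 80*c - 75) = c*(c - 5)*(c^3 - 3*c^2 - 13*c + 15) = c*(c - 5)*(c - 1)*(c^2 - 2*c - 15) = c*(c - 5)*(c - 1)*(c + 3)*(c - 5)
(3) = (o - 4)*(o^2 - 2*o - 15) = (o - 5)*(o - 4)*(o + 3)
(4) = (x + 3)*(x^2 - 7*x + 12) = (x - 4)*(x + 3)*(x - 3)
(5) = (n - 3)*(n + 3)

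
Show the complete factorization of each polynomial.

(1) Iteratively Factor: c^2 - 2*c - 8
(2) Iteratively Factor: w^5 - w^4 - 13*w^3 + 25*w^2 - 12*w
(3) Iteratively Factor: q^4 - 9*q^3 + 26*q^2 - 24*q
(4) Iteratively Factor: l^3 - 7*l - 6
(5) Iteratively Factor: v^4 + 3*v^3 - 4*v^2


(1) = (c + 2)*(c - 4)
(2) = (w - 1)*(w^4 - 13*w^2 + 12*w) = w*(w - 1)*(w^3 - 13*w + 12) = w*(w - 1)*(w + 4)*(w^2 - 4*w + 3) = w*(w - 3)*(w - 1)*(w + 4)*(w - 1)
(3) = (q - 2)*(q^3 - 7*q^2 + 12*q) = (q - 3)*(q - 2)*(q^2 - 4*q) = (q - 4)*(q - 3)*(q - 2)*(q)
(4) = (l - 3)*(l^2 + 3*l + 2) = (l - 3)*(l + 1)*(l + 2)
(5) = (v - 1)*(v^3 + 4*v^2) = v*(v - 1)*(v^2 + 4*v) = v*(v - 1)*(v + 4)*(v)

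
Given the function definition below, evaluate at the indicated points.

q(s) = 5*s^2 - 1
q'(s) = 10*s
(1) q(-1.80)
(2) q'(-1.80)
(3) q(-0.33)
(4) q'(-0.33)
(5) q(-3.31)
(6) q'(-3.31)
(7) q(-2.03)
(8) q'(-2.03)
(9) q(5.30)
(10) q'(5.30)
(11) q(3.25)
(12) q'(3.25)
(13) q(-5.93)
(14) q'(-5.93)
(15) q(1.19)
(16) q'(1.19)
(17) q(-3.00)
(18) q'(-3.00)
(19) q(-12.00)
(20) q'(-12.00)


(1) = 15.20
(2) = -18.00
(3) = -0.46
(4) = -3.30
(5) = 53.78
(6) = -33.10
(7) = 19.60
(8) = -20.30
(9) = 139.45
(10) = 53.00
(11) = 51.81
(12) = 32.50
(13) = 174.82
(14) = -59.30
(15) = 6.08
(16) = 11.90
(17) = 44.00
(18) = -30.00
(19) = 719.00
(20) = -120.00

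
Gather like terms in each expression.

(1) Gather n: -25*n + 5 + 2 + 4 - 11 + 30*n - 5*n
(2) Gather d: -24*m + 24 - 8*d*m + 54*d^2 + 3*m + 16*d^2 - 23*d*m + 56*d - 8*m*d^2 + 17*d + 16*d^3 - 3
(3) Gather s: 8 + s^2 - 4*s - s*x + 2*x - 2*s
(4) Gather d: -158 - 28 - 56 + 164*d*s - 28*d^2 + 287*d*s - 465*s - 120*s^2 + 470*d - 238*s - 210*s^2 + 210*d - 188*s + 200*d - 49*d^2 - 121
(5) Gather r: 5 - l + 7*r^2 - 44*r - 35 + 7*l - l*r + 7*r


(1) = 0
(2) = 16*d^3 + d^2*(70 - 8*m) + d*(73 - 31*m) - 21*m + 21
(3) = s^2 + s*(-x - 6) + 2*x + 8
(4) = -77*d^2 + d*(451*s + 880) - 330*s^2 - 891*s - 363
(5) = 6*l + 7*r^2 + r*(-l - 37) - 30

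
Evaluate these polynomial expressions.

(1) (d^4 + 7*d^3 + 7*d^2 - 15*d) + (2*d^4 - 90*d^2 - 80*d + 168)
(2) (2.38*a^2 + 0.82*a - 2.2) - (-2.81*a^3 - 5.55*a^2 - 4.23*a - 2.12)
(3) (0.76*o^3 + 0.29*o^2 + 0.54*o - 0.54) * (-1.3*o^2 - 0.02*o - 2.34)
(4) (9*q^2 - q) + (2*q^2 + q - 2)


(1) = 3*d^4 + 7*d^3 - 83*d^2 - 95*d + 168
(2) = 2.81*a^3 + 7.93*a^2 + 5.05*a - 0.08
(3) = -0.988*o^5 - 0.3922*o^4 - 2.4862*o^3 + 0.0126*o^2 - 1.2528*o + 1.2636
(4) = 11*q^2 - 2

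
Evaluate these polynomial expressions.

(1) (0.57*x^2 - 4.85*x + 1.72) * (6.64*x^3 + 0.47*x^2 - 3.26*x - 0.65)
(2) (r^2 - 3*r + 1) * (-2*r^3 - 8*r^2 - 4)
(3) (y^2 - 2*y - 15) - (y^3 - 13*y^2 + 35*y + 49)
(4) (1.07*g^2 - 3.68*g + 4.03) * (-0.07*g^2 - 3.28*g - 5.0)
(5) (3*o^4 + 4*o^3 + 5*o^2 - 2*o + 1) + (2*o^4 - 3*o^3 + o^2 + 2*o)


(1) = 3.7848*x^5 - 31.9361*x^4 + 7.2831*x^3 + 16.2489*x^2 - 2.4547*x - 1.118
(2) = -2*r^5 - 2*r^4 + 22*r^3 - 12*r^2 + 12*r - 4
(3) = -y^3 + 14*y^2 - 37*y - 64
(4) = -0.0749*g^4 - 3.252*g^3 + 6.4383*g^2 + 5.1816*g - 20.15
(5) = 5*o^4 + o^3 + 6*o^2 + 1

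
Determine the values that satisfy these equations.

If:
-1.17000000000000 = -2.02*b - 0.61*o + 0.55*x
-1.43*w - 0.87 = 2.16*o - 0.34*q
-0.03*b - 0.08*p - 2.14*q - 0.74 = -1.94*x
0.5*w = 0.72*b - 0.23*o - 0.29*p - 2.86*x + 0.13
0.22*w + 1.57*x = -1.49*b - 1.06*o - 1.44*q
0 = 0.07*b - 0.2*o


Then:
b = 0.52
o = 0.18
p = 3.49
q = -0.50
w = -1.00
x = -0.02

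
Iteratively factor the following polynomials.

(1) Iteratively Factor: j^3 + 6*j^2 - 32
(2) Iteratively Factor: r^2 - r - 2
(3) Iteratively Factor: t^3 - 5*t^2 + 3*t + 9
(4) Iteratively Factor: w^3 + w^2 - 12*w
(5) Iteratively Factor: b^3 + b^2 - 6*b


(1) = (j + 4)*(j^2 + 2*j - 8) = (j - 2)*(j + 4)*(j + 4)
(2) = (r + 1)*(r - 2)
(3) = (t - 3)*(t^2 - 2*t - 3) = (t - 3)*(t + 1)*(t - 3)
(4) = (w)*(w^2 + w - 12) = w*(w - 3)*(w + 4)
(5) = (b + 3)*(b^2 - 2*b) = (b - 2)*(b + 3)*(b)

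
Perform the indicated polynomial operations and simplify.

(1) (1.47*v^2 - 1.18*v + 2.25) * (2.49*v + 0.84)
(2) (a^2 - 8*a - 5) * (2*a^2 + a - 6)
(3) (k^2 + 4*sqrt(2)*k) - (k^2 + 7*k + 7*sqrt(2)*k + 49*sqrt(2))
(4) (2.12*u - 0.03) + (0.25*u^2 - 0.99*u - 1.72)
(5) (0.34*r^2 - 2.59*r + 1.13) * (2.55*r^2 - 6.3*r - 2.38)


(1) = 3.6603*v^3 - 1.7034*v^2 + 4.6113*v + 1.89
(2) = 2*a^4 - 15*a^3 - 24*a^2 + 43*a + 30
(3) = -7*k - 3*sqrt(2)*k - 49*sqrt(2)
(4) = 0.25*u^2 + 1.13*u - 1.75
(5) = 0.867*r^4 - 8.7465*r^3 + 18.3893*r^2 - 0.9548*r - 2.6894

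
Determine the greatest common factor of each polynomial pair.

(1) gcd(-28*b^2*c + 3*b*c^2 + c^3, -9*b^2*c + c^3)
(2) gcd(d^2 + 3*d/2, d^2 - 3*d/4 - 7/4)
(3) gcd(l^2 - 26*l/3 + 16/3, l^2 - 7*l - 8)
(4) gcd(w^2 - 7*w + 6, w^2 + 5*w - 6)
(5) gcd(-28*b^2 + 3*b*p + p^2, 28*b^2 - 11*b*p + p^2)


(1) = c
(2) = 1
(3) = l - 8
(4) = w - 1
(5) = gcd((-4*b + p)*(7*b + p), (-7*b + p)*(-4*b + p)) = -4*b + p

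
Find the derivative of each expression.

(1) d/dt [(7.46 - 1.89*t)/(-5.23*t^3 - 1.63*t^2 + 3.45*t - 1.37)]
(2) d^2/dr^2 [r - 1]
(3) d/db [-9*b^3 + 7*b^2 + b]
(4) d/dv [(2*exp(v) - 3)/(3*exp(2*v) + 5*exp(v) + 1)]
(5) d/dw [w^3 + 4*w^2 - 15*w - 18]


(1) = (-19.7694*t^3 + 113.9667*t^2 + 24.3196*t - 23.1477)/(27.3529*t^6 + 17.0498*t^5 - 33.4301*t^4 + 3.0832*t^3 + 16.3687*t^2 - 9.453*t + 1.8769)
(2) = 0
(3) = -27*b^2 + 14*b + 1
(4) = (-6*exp(2*v) + 18*exp(v) + 17)*exp(v)/(9*exp(4*v) + 30*exp(3*v) + 31*exp(2*v) + 10*exp(v) + 1)
(5) = 3*w^2 + 8*w - 15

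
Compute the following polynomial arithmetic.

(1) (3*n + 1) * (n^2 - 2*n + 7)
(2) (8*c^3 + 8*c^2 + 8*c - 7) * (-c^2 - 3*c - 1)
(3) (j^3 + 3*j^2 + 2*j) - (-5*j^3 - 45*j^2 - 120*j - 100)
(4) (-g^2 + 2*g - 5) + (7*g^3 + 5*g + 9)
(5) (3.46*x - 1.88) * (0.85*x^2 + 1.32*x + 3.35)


(1) = 3*n^3 - 5*n^2 + 19*n + 7
(2) = -8*c^5 - 32*c^4 - 40*c^3 - 25*c^2 + 13*c + 7
(3) = 6*j^3 + 48*j^2 + 122*j + 100
(4) = 7*g^3 - g^2 + 7*g + 4
(5) = 2.941*x^3 + 2.9692*x^2 + 9.1094*x - 6.298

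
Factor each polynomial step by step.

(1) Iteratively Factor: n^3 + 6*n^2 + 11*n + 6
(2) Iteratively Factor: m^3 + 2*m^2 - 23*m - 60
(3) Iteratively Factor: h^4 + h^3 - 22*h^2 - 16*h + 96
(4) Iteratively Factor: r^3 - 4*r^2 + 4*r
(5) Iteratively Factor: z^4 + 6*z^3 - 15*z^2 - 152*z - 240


(1) = (n + 1)*(n^2 + 5*n + 6) = (n + 1)*(n + 2)*(n + 3)
(2) = (m + 3)*(m^2 - m - 20) = (m + 3)*(m + 4)*(m - 5)
(3) = (h + 3)*(h^3 - 2*h^2 - 16*h + 32) = (h + 3)*(h + 4)*(h^2 - 6*h + 8) = (h - 2)*(h + 3)*(h + 4)*(h - 4)
(4) = (r)*(r^2 - 4*r + 4) = r*(r - 2)*(r - 2)
(5) = (z - 5)*(z^3 + 11*z^2 + 40*z + 48) = (z - 5)*(z + 4)*(z^2 + 7*z + 12) = (z - 5)*(z + 4)^2*(z + 3)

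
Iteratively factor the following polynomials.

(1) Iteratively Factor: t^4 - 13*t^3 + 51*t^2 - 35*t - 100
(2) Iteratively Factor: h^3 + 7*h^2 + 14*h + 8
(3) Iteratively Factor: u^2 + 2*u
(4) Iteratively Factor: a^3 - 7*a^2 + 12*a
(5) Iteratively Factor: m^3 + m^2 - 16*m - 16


(1) = (t - 5)*(t^3 - 8*t^2 + 11*t + 20) = (t - 5)^2*(t^2 - 3*t - 4) = (t - 5)^2*(t - 4)*(t + 1)
(2) = (h + 1)*(h^2 + 6*h + 8) = (h + 1)*(h + 2)*(h + 4)
(3) = (u)*(u + 2)
(4) = (a - 3)*(a^2 - 4*a) = (a - 4)*(a - 3)*(a)
(5) = (m + 1)*(m^2 - 16) = (m + 1)*(m + 4)*(m - 4)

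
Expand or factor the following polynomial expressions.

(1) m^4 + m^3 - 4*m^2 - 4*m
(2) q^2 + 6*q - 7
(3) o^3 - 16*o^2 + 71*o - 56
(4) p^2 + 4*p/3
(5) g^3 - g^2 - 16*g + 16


(1) = m*(m - 2)*(m + 1)*(m + 2)
(2) = (q - 1)*(q + 7)
(3) = (o - 8)*(o - 7)*(o - 1)
(4) = p*(p + 4/3)
(5) = (g - 4)*(g - 1)*(g + 4)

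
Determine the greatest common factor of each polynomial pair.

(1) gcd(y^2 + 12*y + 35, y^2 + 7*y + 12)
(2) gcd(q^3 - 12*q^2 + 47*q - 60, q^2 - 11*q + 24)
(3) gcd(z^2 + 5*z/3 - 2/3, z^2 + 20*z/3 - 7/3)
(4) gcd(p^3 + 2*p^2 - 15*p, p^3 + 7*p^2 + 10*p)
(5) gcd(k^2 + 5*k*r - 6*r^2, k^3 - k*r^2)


(1) = 1
(2) = q - 3
(3) = gcd((z - 1/3)*(z + 2), (z - 1/3)*(z + 7)) = z - 1/3
(4) = p^2 + 5*p
(5) = -k + r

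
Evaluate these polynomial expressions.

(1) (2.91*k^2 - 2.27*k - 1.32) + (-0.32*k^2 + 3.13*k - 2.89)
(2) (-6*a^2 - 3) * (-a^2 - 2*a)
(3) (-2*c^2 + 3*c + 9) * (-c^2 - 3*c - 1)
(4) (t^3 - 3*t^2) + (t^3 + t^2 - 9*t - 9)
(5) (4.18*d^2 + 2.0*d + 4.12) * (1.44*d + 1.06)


(1) = 2.59*k^2 + 0.86*k - 4.21
(2) = 6*a^4 + 12*a^3 + 3*a^2 + 6*a
(3) = 2*c^4 + 3*c^3 - 16*c^2 - 30*c - 9
(4) = 2*t^3 - 2*t^2 - 9*t - 9
(5) = 6.0192*d^3 + 7.3108*d^2 + 8.0528*d + 4.3672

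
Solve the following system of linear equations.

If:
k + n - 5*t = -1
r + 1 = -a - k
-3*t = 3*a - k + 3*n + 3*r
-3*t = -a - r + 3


Then:
a = 17/13 - r
k = -30/13
n = -59/39
t = -22/39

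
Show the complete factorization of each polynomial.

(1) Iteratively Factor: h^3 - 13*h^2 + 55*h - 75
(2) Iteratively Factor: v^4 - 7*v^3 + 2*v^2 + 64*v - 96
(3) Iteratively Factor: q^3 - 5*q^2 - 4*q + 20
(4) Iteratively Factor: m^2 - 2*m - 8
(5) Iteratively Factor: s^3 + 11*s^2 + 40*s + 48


(1) = (h - 3)*(h^2 - 10*h + 25) = (h - 5)*(h - 3)*(h - 5)
(2) = (v + 3)*(v^3 - 10*v^2 + 32*v - 32) = (v - 4)*(v + 3)*(v^2 - 6*v + 8) = (v - 4)*(v - 2)*(v + 3)*(v - 4)
(3) = (q - 5)*(q^2 - 4) = (q - 5)*(q + 2)*(q - 2)
(4) = (m - 4)*(m + 2)
(5) = (s + 4)*(s^2 + 7*s + 12) = (s + 4)^2*(s + 3)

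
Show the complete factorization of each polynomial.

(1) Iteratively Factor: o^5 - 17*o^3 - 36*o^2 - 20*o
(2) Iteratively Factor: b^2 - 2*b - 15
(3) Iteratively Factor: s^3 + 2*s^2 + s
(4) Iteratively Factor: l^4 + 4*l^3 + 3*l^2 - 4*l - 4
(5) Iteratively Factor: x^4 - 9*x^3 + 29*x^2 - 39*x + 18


(1) = (o + 2)*(o^4 - 2*o^3 - 13*o^2 - 10*o) = (o + 1)*(o + 2)*(o^3 - 3*o^2 - 10*o) = (o + 1)*(o + 2)^2*(o^2 - 5*o) = o*(o + 1)*(o + 2)^2*(o - 5)
(2) = (b + 3)*(b - 5)
(3) = (s)*(s^2 + 2*s + 1) = s*(s + 1)*(s + 1)
(4) = (l + 2)*(l^3 + 2*l^2 - l - 2) = (l + 1)*(l + 2)*(l^2 + l - 2) = (l + 1)*(l + 2)^2*(l - 1)
(5) = (x - 3)*(x^3 - 6*x^2 + 11*x - 6) = (x - 3)*(x - 1)*(x^2 - 5*x + 6) = (x - 3)*(x - 2)*(x - 1)*(x - 3)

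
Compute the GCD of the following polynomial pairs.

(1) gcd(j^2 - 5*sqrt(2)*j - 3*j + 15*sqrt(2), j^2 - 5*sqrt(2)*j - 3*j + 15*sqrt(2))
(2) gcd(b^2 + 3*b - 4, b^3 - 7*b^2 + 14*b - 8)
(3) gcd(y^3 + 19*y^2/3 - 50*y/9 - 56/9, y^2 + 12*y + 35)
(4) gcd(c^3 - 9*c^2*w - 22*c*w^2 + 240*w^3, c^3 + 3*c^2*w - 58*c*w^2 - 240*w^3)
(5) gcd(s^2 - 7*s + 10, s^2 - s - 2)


(1) = gcd((j - 3)*(j - 5*sqrt(2)), (j - 3)*(j - 5*sqrt(2))) = j^2 + j*(-5*sqrt(2) - 3) + 15*sqrt(2)
(2) = b - 1
(3) = gcd((y - 4/3)*(y + 2/3)*(y + 7), (y + 5)*(y + 7)) = y + 7
(4) = -c^2 + 3*c*w + 40*w^2
(5) = gcd((s - 5)*(s - 2), (s - 2)*(s + 1)) = s - 2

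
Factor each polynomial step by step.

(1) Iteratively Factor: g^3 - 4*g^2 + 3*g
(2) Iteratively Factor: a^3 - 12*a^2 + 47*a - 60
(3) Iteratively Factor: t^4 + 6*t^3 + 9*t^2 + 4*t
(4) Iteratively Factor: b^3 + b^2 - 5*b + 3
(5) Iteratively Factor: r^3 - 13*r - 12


(1) = (g)*(g^2 - 4*g + 3) = g*(g - 3)*(g - 1)
(2) = (a - 5)*(a^2 - 7*a + 12) = (a - 5)*(a - 3)*(a - 4)
(3) = (t)*(t^3 + 6*t^2 + 9*t + 4) = t*(t + 1)*(t^2 + 5*t + 4) = t*(t + 1)*(t + 4)*(t + 1)
(4) = (b - 1)*(b^2 + 2*b - 3) = (b - 1)*(b + 3)*(b - 1)
(5) = (r + 1)*(r^2 - r - 12) = (r + 1)*(r + 3)*(r - 4)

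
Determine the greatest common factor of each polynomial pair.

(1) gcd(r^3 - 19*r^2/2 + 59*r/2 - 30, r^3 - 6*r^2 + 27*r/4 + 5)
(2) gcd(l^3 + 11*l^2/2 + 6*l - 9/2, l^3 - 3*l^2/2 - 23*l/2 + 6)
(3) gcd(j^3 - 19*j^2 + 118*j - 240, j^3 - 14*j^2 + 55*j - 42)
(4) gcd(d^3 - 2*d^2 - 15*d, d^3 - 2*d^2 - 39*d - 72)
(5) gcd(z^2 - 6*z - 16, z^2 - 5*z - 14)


(1) = r^2 - 13*r/2 + 10
(2) = l^2 + 5*l/2 - 3/2
(3) = gcd((j - 8)*(j - 6)*(j - 5), (j - 7)*(j - 6)*(j - 1)) = j - 6
(4) = gcd(d*(d - 5)*(d + 3), (d - 8)*(d + 3)^2) = d + 3
(5) = gcd((z - 8)*(z + 2), (z - 7)*(z + 2)) = z + 2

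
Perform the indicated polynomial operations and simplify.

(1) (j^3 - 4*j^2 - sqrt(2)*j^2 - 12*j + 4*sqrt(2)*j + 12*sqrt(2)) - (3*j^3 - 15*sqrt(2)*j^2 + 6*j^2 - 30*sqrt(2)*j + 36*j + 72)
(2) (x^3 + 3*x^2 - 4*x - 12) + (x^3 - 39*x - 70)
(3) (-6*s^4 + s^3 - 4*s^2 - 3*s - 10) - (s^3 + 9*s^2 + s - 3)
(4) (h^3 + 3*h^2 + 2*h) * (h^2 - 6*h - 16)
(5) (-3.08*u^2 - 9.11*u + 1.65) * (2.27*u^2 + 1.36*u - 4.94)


(1) = -2*j^3 - 10*j^2 + 14*sqrt(2)*j^2 - 48*j + 34*sqrt(2)*j - 72 + 12*sqrt(2)
(2) = 2*x^3 + 3*x^2 - 43*x - 82
(3) = -6*s^4 - 13*s^2 - 4*s - 7
(4) = h^5 - 3*h^4 - 32*h^3 - 60*h^2 - 32*h
(5) = -6.9916*u^4 - 24.8685*u^3 + 6.5711*u^2 + 47.2474*u - 8.151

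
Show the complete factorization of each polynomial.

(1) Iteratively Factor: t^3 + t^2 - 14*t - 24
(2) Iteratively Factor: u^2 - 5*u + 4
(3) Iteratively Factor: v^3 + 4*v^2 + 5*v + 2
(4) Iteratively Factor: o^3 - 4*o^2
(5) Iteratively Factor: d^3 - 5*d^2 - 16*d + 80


(1) = (t + 3)*(t^2 - 2*t - 8) = (t - 4)*(t + 3)*(t + 2)
(2) = (u - 1)*(u - 4)
(3) = (v + 1)*(v^2 + 3*v + 2) = (v + 1)^2*(v + 2)
(4) = (o)*(o^2 - 4*o) = o^2*(o - 4)
(5) = (d - 5)*(d^2 - 16) = (d - 5)*(d - 4)*(d + 4)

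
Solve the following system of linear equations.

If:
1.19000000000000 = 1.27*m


Then:
m = 0.94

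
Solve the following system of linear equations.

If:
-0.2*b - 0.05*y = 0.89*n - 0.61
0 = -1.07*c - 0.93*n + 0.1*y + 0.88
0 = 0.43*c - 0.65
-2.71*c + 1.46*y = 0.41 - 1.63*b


Then:
b = 23.19
c = 1.51
n = -3.25
y = -22.81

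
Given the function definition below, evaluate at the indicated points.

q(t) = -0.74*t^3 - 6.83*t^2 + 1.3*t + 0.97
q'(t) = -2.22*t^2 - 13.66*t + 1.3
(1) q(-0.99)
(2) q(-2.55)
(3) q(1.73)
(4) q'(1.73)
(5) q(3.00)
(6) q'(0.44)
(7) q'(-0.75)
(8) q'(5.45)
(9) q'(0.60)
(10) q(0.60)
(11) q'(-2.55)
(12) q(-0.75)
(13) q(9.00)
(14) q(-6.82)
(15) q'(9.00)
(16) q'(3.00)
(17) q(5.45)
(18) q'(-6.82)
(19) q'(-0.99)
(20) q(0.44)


(1) = -6.29
(2) = -34.49
(3) = -21.05
(4) = -28.98
(5) = -76.58
(6) = -5.14
(7) = 10.30
(8) = -139.09
(9) = -7.70
(10) = -0.87
(11) = 21.70
(12) = -3.53
(13) = -1080.02
(14) = -90.84
(15) = -301.46
(16) = -59.66
(17) = -314.60
(18) = -8.80
(19) = 12.65
(20) = 0.16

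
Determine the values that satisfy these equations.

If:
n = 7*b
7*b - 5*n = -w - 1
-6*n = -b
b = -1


Then:
No Solution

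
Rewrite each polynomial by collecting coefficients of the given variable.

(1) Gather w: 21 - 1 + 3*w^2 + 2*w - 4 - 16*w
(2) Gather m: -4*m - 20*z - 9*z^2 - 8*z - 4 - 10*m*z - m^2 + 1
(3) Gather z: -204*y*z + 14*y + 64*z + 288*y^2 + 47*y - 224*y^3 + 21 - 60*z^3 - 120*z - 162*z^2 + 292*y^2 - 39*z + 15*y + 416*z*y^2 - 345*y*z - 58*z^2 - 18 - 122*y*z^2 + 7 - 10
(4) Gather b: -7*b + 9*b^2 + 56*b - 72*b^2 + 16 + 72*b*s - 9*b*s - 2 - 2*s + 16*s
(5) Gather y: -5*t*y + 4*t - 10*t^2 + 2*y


(1) = 3*w^2 - 14*w + 16
(2) = -m^2 + m*(-10*z - 4) - 9*z^2 - 28*z - 3
(3) = -224*y^3 + 580*y^2 + 76*y - 60*z^3 + z^2*(-122*y - 220) + z*(416*y^2 - 549*y - 95)
(4) = -63*b^2 + b*(63*s + 49) + 14*s + 14
(5) = -10*t^2 + 4*t + y*(2 - 5*t)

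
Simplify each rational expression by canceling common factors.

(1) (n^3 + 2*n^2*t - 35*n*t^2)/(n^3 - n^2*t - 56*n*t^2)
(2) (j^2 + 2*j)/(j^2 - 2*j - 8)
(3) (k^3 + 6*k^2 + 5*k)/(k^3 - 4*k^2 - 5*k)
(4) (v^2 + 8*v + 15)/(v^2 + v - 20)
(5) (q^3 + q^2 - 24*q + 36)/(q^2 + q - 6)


(1) = (-n + 5*t)/(-n + 8*t)
(2) = j/(j - 4)
(3) = (k + 5)/(k - 5)
(4) = (v + 3)/(v - 4)
(5) = (q^2 + 3*q - 18)/(q + 3)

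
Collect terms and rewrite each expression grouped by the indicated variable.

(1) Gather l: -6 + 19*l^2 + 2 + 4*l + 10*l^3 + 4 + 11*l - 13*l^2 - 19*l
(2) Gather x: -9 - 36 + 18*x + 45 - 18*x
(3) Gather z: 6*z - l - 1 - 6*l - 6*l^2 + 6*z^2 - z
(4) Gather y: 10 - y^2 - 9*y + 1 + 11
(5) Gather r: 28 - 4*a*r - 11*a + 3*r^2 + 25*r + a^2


(1) = 10*l^3 + 6*l^2 - 4*l
(2) = 0
(3) = -6*l^2 - 7*l + 6*z^2 + 5*z - 1
(4) = -y^2 - 9*y + 22
(5) = a^2 - 11*a + 3*r^2 + r*(25 - 4*a) + 28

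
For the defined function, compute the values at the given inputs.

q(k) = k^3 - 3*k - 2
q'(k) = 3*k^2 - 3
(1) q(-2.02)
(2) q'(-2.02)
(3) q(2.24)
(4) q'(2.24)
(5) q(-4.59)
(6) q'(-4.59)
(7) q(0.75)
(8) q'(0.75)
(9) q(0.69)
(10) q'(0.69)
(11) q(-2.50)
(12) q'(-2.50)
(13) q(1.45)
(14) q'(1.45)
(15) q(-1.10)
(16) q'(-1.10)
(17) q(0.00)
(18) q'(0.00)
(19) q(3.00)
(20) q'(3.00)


(1) = -4.18
(2) = 9.24
(3) = 2.52
(4) = 12.05
(5) = -84.93
(6) = 60.20
(7) = -3.83
(8) = -1.31
(9) = -3.74
(10) = -1.57
(11) = -10.12
(12) = 15.75
(13) = -3.30
(14) = 3.31
(15) = -0.03
(16) = 0.63
(17) = -2.00
(18) = -3.00
(19) = 16.00
(20) = 24.00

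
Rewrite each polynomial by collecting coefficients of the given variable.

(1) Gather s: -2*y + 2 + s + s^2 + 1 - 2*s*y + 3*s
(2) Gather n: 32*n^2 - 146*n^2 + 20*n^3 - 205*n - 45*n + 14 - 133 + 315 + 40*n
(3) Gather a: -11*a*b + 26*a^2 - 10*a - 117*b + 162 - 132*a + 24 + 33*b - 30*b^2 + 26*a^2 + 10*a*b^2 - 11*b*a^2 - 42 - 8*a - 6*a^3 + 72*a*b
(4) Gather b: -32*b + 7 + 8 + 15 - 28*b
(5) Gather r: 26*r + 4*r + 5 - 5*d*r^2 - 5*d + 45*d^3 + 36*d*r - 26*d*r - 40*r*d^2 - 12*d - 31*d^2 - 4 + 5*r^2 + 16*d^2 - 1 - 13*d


(1) = s^2 + s*(4 - 2*y) - 2*y + 3
(2) = 20*n^3 - 114*n^2 - 210*n + 196
(3) = -6*a^3 + a^2*(52 - 11*b) + a*(10*b^2 + 61*b - 150) - 30*b^2 - 84*b + 144
(4) = 30 - 60*b
(5) = 45*d^3 - 15*d^2 - 30*d + r^2*(5 - 5*d) + r*(-40*d^2 + 10*d + 30)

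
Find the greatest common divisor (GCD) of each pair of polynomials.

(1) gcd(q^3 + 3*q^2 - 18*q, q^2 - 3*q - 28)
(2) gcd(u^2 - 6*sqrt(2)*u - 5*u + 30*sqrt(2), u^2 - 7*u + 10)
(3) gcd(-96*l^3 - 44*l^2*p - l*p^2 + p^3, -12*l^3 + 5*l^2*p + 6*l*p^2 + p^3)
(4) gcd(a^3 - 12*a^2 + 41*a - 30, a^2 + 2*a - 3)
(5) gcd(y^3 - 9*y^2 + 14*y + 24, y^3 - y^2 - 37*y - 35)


(1) = 1
(2) = gcd((u - 5)*(u - 6*sqrt(2)), (u - 5)*(u - 2)) = u - 5
(3) = 12*l^2 + 7*l*p + p^2
(4) = gcd((a - 6)*(a - 5)*(a - 1), (a - 1)*(a + 3)) = a - 1
(5) = gcd((y - 6)*(y - 4)*(y + 1), (y - 7)*(y + 1)*(y + 5)) = y + 1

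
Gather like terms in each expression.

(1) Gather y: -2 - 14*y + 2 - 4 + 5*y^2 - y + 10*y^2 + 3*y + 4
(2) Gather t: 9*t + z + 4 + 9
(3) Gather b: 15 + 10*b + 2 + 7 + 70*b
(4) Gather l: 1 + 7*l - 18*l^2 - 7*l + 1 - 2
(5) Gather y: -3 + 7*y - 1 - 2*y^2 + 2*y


(1) = 15*y^2 - 12*y
(2) = 9*t + z + 13
(3) = 80*b + 24
(4) = -18*l^2
(5) = -2*y^2 + 9*y - 4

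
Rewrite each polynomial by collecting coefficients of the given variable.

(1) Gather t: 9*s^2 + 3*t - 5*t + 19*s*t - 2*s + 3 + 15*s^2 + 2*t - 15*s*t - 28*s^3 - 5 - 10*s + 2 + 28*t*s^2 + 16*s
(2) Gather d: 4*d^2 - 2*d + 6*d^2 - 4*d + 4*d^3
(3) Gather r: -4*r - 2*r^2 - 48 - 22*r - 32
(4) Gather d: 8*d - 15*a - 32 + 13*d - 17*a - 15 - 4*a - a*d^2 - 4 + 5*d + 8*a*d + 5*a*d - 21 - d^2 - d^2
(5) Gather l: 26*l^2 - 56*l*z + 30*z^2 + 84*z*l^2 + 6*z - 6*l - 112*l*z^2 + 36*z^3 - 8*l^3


(1) = -28*s^3 + 24*s^2 + 4*s + t*(28*s^2 + 4*s)
(2) = 4*d^3 + 10*d^2 - 6*d
(3) = -2*r^2 - 26*r - 80
(4) = -36*a + d^2*(-a - 2) + d*(13*a + 26) - 72
(5) = -8*l^3 + l^2*(84*z + 26) + l*(-112*z^2 - 56*z - 6) + 36*z^3 + 30*z^2 + 6*z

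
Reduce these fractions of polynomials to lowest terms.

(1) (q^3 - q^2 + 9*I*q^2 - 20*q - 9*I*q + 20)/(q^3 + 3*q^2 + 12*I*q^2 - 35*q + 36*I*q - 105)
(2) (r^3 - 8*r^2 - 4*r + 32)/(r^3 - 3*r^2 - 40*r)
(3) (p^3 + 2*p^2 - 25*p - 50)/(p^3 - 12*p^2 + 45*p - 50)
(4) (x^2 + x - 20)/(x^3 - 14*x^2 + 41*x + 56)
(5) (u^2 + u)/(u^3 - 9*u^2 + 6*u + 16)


(1) = (q^2 + q*(-1 + 4*I) - 4*I)/(q^2 + q*(3 + 7*I) + 21*I)
(2) = (r^2 - 4)/(r^2 + 5*r)
(3) = (p^2 + 7*p + 10)/(p^2 - 7*p + 10)
(4) = (x^2 + x - 20)/(x^3 - 14*x^2 + 41*x + 56)
(5) = u/(u^2 - 10*u + 16)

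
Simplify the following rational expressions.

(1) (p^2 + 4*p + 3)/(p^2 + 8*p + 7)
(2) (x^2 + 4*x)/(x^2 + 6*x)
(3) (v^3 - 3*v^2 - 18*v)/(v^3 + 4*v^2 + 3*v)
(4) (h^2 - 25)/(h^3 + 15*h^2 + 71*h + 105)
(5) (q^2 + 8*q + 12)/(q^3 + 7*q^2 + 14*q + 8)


(1) = (p + 3)/(p + 7)
(2) = (x + 4)/(x + 6)
(3) = (v - 6)/(v + 1)
(4) = (h - 5)/(h^2 + 10*h + 21)
(5) = (q + 6)/(q^2 + 5*q + 4)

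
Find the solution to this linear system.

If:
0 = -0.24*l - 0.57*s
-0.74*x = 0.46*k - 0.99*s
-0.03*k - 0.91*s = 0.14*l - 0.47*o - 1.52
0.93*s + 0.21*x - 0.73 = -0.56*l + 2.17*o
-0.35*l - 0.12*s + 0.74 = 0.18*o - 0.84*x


Then:
k = 7.20
l = -3.71
o = -0.86
s = 1.56
x = -2.39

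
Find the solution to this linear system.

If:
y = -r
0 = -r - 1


Then:
r = -1
y = 1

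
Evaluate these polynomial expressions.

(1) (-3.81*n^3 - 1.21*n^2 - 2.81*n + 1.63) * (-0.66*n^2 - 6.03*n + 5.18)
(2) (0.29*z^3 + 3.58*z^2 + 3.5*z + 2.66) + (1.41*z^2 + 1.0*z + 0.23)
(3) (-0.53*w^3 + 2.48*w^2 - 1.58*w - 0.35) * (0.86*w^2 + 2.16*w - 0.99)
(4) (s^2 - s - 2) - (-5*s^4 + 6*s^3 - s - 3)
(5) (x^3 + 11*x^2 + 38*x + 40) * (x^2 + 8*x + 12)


(1) = 2.5146*n^5 + 23.7729*n^4 - 10.5849*n^3 + 9.6007*n^2 - 24.3847*n + 8.4434
(2) = 0.29*z^3 + 4.99*z^2 + 4.5*z + 2.89
(3) = -0.4558*w^5 + 0.988*w^4 + 4.5227*w^3 - 6.169*w^2 + 0.8082*w + 0.3465
(4) = 5*s^4 - 6*s^3 + s^2 + 1
(5) = x^5 + 19*x^4 + 138*x^3 + 476*x^2 + 776*x + 480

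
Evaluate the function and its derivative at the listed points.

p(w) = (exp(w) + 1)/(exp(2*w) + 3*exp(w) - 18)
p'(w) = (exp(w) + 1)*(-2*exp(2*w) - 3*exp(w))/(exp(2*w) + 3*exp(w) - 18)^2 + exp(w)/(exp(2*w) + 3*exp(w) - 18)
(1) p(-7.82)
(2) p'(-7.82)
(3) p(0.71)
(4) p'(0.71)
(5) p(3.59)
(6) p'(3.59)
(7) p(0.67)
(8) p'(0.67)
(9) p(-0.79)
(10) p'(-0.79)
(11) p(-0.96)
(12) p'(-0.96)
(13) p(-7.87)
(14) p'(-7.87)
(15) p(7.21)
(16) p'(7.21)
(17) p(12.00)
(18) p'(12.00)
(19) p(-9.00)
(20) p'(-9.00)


(1) = -0.06
(2) = -0.00
(3) = -0.39
(4) = -0.99
(5) = 0.03
(6) = -0.03
(7) = -0.36
(8) = -0.81
(9) = -0.09
(10) = -0.04
(11) = -0.08
(12) = -0.03
(13) = -0.06
(14) = -0.00
(15) = 0.00
(16) = -0.00
(17) = 0.00
(18) = -0.00
(19) = -0.06
(20) = -0.00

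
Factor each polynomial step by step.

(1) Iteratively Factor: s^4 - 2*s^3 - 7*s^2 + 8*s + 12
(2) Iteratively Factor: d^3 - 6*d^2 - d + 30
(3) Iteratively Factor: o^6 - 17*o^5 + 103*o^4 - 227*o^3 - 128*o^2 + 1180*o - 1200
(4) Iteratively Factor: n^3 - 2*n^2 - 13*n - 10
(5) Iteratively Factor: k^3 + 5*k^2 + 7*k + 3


(1) = (s + 2)*(s^3 - 4*s^2 + s + 6) = (s + 1)*(s + 2)*(s^2 - 5*s + 6) = (s - 3)*(s + 1)*(s + 2)*(s - 2)
(2) = (d - 3)*(d^2 - 3*d - 10) = (d - 5)*(d - 3)*(d + 2)
(3) = (o - 2)*(o^5 - 15*o^4 + 73*o^3 - 81*o^2 - 290*o + 600) = (o - 3)*(o - 2)*(o^4 - 12*o^3 + 37*o^2 + 30*o - 200) = (o - 5)*(o - 3)*(o - 2)*(o^3 - 7*o^2 + 2*o + 40) = (o - 5)^2*(o - 3)*(o - 2)*(o^2 - 2*o - 8) = (o - 5)^2*(o - 4)*(o - 3)*(o - 2)*(o + 2)
(4) = (n - 5)*(n^2 + 3*n + 2) = (n - 5)*(n + 2)*(n + 1)
(5) = (k + 1)*(k^2 + 4*k + 3) = (k + 1)^2*(k + 3)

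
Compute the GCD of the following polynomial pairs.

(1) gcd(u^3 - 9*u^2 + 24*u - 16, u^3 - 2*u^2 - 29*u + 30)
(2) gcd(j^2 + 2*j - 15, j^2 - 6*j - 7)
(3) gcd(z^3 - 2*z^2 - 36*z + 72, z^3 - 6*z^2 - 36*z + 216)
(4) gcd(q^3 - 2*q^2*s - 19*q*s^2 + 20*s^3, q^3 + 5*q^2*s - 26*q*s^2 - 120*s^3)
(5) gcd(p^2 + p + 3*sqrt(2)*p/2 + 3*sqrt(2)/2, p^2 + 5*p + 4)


(1) = u - 1
(2) = 1
(3) = gcd((z - 6)*(z - 2)*(z + 6), (z - 6)^2*(z + 6)) = z^2 - 36
(4) = q^2 - q*s - 20*s^2
(5) = gcd((p + 1)*(p + 3*sqrt(2)/2), (p + 1)*(p + 4)) = p + 1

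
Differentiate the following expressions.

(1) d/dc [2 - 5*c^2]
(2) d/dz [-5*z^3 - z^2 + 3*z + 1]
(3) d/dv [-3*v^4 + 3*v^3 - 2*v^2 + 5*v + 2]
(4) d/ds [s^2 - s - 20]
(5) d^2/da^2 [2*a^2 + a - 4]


(1) = -10*c
(2) = -15*z^2 - 2*z + 3
(3) = -12*v^3 + 9*v^2 - 4*v + 5
(4) = 2*s - 1
(5) = 4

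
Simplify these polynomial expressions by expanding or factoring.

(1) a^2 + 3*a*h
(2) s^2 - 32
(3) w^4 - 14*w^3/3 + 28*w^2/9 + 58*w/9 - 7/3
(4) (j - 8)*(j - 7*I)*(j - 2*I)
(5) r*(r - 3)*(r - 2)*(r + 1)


(1) = a*(a + 3*h)
(2) = (s - 4*sqrt(2))*(s + 4*sqrt(2))
(3) = (w - 3)*(w - 7/3)*(w - 1/3)*(w + 1)
(4) = j^3 - 8*j^2 - 9*I*j^2 - 14*j + 72*I*j + 112
(5) = r^4 - 4*r^3 + r^2 + 6*r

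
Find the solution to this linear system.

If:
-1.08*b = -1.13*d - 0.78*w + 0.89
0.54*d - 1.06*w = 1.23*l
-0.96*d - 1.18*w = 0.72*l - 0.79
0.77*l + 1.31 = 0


Then:
b = 0.32
d = -0.20
l = -1.70
w = 1.87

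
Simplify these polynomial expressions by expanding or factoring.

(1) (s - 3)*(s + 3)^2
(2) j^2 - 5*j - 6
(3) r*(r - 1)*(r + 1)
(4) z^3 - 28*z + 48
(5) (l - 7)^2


(1) = s^3 + 3*s^2 - 9*s - 27
(2) = (j - 6)*(j + 1)
(3) = r^3 - r
(4) = (z - 4)*(z - 2)*(z + 6)
(5) = l^2 - 14*l + 49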